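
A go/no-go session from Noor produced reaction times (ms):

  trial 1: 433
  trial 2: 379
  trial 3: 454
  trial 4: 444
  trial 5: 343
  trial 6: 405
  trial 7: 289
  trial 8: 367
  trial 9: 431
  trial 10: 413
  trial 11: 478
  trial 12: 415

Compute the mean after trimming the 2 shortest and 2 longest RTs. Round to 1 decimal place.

410.9 ms

Sorted: 289, 343, 367, 379, 405, 413, 415, 431, 433, 444, 454, 478
Drop lowest 2 (289, 343) and highest 2 (454, 478)
Remaining (n=8): Σ = 3287, mean = 3287/8 = 410.875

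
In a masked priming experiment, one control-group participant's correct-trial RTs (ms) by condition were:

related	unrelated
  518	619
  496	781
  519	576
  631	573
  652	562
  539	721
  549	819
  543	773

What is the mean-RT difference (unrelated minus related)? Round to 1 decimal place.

M(related) = 4447/8 = 555.875
M(unrelated) = 5424/8 = 678.000
Difference = 678.000 − 555.875 = 122.125 ms

122.1 ms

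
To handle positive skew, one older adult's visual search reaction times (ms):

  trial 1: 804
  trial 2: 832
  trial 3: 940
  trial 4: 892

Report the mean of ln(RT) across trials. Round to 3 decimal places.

ln(RT): 6.6896, 6.7238, 6.8459, 6.7935
Σ ln(RT) = 27.0528
Mean = 27.0528/4 = 6.76319

6.763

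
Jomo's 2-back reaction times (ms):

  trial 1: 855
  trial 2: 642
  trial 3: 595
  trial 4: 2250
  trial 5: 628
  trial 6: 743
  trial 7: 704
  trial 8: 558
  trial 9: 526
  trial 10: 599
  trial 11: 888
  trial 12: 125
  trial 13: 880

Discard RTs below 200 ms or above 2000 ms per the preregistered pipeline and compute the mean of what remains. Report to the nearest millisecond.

Excluded: 125, 2250
Retained (n=11): Σ = 7618
Mean = 7618/11 = 692.5455

693 ms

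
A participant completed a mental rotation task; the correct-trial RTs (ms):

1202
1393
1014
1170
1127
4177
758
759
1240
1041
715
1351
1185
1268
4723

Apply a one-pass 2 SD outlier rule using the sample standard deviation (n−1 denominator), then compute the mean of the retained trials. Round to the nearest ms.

n = 15, ΣRT = 23123, M = 1541.533
Σ(x−M)² = 20282061.73; s = √(20282061.73/14) = 1203.627
Cutoffs: 1541.533 ± 2·1203.627 → [-865.7, 3948.8]
Outside: 4177, 4723 → excluded.
Retained (n=13): Σ = 14223, mean = 14223/13 = 1094.077

1094 ms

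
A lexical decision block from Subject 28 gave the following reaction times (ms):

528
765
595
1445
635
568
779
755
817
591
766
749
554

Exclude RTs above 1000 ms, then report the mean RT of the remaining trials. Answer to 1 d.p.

675.2 ms

Excluded: 1445
Retained (n=12): Σ = 8102
Mean = 8102/12 = 675.1667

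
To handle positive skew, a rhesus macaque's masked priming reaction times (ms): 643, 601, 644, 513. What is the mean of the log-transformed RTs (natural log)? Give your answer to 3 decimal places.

ln(RT): 6.4661, 6.3986, 6.4677, 6.2403
Σ ln(RT) = 25.5727
Mean = 25.5727/4 = 6.39318

6.393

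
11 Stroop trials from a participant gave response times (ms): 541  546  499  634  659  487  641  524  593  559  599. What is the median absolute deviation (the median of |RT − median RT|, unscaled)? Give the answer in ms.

40 ms

Sorted: 487, 499, 524, 541, 546, 559, 593, 599, 634, 641, 659 → median = 559
|x − 559|: 18, 13, 60, 75, 100, 72, 82, 35, 34, 0, 40
Sorted deviations: 0, 13, 18, 34, 35, 40, 60, 72, 75, 82, 100 → MAD = 40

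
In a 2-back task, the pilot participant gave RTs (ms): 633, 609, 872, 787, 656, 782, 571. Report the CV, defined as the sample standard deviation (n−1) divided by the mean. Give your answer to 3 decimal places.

n = 7, Σ = 4910, M = 701.4286
Σ(x−M)² = 75209.714; s = √(75209.714/6) = 111.9596
CV = 111.9596 / 701.4286 = 0.15962

0.160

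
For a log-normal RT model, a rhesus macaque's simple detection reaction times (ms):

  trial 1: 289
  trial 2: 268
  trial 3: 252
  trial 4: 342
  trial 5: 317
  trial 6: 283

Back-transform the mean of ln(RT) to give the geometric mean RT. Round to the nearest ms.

ln(RT): 5.6664, 5.5910, 5.5294, 5.8348, 5.7589, 5.6454
Mean ln(RT) = 34.0260/6 = 5.67100
Geometric mean = exp(5.67100) = 290.32 ms

290 ms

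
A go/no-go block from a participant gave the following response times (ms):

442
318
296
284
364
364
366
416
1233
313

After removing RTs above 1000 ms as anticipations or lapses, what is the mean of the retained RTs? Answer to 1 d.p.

Excluded: 1233
Retained (n=9): Σ = 3163
Mean = 3163/9 = 351.4444

351.4 ms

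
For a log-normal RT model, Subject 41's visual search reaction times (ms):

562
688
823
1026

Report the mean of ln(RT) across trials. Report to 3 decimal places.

6.628

ln(RT): 6.3315, 6.5338, 6.7130, 6.9334
Σ ln(RT) = 26.5117
Mean = 26.5117/4 = 6.62792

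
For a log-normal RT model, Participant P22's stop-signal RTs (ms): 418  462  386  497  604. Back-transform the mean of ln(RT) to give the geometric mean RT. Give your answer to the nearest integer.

468 ms

ln(RT): 6.0355, 6.1356, 5.9558, 6.2086, 6.4036
Mean ln(RT) = 30.7390/5 = 6.14781
Geometric mean = exp(6.14781) = 467.69 ms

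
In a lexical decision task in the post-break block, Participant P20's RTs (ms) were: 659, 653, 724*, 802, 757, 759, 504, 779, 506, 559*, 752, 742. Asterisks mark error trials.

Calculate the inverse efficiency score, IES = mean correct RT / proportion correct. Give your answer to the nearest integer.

Correct trials (n=10): 659, 653, 802, 757, 759, 504, 779, 506, 752, 742
Mean correct RT = 6913/10 = 691.3000 ms
Proportion correct = 10/12
IES = 691.3000 / (10/12) = 829.560 ms

830 ms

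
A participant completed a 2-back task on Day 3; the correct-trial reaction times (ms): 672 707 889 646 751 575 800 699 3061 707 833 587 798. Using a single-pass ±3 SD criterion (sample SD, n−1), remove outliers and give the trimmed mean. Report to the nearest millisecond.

n = 13, ΣRT = 11725, M = 901.923
Σ(x−M)² = 5152080.92; s = √(5152080.92/12) = 655.240
Cutoffs: 901.923 ± 3·655.240 → [-1063.8, 2867.6]
Outside: 3061 → excluded.
Retained (n=12): Σ = 8664, mean = 8664/12 = 722.000

722 ms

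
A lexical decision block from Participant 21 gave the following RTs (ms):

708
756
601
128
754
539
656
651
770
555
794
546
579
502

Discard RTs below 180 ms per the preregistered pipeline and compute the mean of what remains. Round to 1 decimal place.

Excluded: 128
Retained (n=13): Σ = 8411
Mean = 8411/13 = 647.0000

647.0 ms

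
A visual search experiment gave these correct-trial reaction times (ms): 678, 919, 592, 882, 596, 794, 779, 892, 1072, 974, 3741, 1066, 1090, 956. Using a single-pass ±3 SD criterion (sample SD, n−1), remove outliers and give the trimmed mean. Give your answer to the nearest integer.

n = 14, ΣRT = 15031, M = 1073.643
Σ(x−M)² = 8014197.21; s = √(8014197.21/13) = 785.160
Cutoffs: 1073.643 ± 3·785.160 → [-1281.8, 3429.1]
Outside: 3741 → excluded.
Retained (n=13): Σ = 11290, mean = 11290/13 = 868.462

868 ms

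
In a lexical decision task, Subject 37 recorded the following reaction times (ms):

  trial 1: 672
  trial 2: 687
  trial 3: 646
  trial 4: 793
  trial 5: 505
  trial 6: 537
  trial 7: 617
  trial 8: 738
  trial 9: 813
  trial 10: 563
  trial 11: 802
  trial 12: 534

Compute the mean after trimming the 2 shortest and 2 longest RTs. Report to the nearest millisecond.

Sorted: 505, 534, 537, 563, 617, 646, 672, 687, 738, 793, 802, 813
Drop lowest 2 (505, 534) and highest 2 (802, 813)
Remaining (n=8): Σ = 5253, mean = 5253/8 = 656.625

657 ms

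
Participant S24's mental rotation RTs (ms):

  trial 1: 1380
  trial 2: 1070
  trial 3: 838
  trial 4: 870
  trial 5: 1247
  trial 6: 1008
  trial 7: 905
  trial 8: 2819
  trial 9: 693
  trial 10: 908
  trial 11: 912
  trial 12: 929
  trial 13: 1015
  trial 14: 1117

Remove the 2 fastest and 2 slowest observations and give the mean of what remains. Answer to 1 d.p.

998.1 ms

Sorted: 693, 838, 870, 905, 908, 912, 929, 1008, 1015, 1070, 1117, 1247, 1380, 2819
Drop lowest 2 (693, 838) and highest 2 (1380, 2819)
Remaining (n=10): Σ = 9981, mean = 9981/10 = 998.100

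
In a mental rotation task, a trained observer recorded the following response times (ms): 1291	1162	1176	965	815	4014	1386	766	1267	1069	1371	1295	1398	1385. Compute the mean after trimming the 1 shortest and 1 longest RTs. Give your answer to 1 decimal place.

1215.0 ms

Sorted: 766, 815, 965, 1069, 1162, 1176, 1267, 1291, 1295, 1371, 1385, 1386, 1398, 4014
Drop lowest 1 (766) and highest 1 (4014)
Remaining (n=12): Σ = 14580, mean = 14580/12 = 1215.000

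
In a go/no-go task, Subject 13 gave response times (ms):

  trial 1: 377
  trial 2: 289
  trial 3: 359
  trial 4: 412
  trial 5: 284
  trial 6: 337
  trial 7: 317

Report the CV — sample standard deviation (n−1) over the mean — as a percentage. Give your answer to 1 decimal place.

n = 7, Σ = 2375, M = 339.2857
Σ(x−M)² = 13185.429; s = √(13185.429/6) = 46.8783
CV = 46.8783 / 339.2857 = 0.13817 = 13.817%

13.8%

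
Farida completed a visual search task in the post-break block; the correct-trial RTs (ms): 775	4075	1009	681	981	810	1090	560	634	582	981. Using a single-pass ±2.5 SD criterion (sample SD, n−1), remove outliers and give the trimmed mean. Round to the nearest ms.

810 ms

n = 11, ΣRT = 12178, M = 1107.091
Σ(x−M)² = 10029140.91; s = √(10029140.91/10) = 1001.456
Cutoffs: 1107.091 ± 2.5·1001.456 → [-1396.5, 3610.7]
Outside: 4075 → excluded.
Retained (n=10): Σ = 8103, mean = 8103/10 = 810.300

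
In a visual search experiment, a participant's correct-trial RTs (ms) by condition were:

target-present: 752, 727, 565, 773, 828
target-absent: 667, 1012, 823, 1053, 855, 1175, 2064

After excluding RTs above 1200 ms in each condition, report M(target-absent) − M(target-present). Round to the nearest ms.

202 ms

target-absent: exclude 2064
M(target-present) = 3645/5 = 729.000
M(target-absent) = 5585/6 = 930.833
Difference = 930.833 − 729.000 = 201.833 ms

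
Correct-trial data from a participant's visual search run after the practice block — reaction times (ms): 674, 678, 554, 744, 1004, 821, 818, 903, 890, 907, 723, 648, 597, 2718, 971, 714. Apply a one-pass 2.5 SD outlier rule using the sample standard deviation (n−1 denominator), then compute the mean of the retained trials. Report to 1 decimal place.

776.4 ms

n = 16, ΣRT = 14364, M = 897.750
Σ(x−M)² = 3799673.00; s = √(3799673.00/15) = 503.301
Cutoffs: 897.750 ± 2.5·503.301 → [-360.5, 2156.0]
Outside: 2718 → excluded.
Retained (n=15): Σ = 11646, mean = 11646/15 = 776.400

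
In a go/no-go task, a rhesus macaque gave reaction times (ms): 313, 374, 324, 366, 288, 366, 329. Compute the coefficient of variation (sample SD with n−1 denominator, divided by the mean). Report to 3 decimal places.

n = 7, Σ = 2360, M = 337.1429
Σ(x−M)² = 6260.857; s = √(6260.857/6) = 32.3029
CV = 32.3029 / 337.1429 = 0.09581

0.096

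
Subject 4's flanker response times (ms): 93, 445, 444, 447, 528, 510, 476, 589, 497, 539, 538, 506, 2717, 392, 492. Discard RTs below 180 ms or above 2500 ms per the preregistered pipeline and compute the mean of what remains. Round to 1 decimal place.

492.5 ms

Excluded: 93, 2717
Retained (n=13): Σ = 6403
Mean = 6403/13 = 492.5385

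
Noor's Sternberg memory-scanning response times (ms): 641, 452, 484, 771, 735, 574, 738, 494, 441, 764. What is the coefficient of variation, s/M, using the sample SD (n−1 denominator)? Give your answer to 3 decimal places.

n = 10, Σ = 6094, M = 609.4000
Σ(x−M)² = 166756.400; s = √(166756.400/9) = 136.1194
CV = 136.1194 / 609.4000 = 0.22337

0.223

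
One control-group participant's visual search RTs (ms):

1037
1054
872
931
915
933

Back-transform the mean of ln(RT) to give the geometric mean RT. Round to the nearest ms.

955 ms

ln(RT): 6.9441, 6.9603, 6.7708, 6.8363, 6.8189, 6.8384
Mean ln(RT) = 41.1688/6 = 6.86147
Geometric mean = exp(6.86147) = 954.77 ms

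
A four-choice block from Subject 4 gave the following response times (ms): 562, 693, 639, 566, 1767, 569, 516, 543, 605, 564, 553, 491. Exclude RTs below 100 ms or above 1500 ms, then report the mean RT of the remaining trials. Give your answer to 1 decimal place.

Excluded: 1767
Retained (n=11): Σ = 6301
Mean = 6301/11 = 572.8182

572.8 ms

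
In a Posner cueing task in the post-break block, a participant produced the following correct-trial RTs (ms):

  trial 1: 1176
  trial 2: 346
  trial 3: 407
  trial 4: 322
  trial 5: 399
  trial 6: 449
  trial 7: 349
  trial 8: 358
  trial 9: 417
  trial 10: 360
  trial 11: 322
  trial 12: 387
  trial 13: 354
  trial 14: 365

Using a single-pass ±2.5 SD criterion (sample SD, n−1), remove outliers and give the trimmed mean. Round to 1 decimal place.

n = 14, ΣRT = 6011, M = 429.357
Σ(x−M)² = 617409.21; s = √(617409.21/13) = 217.929
Cutoffs: 429.357 ± 2.5·217.929 → [-115.5, 974.2]
Outside: 1176 → excluded.
Retained (n=13): Σ = 4835, mean = 4835/13 = 371.923

371.9 ms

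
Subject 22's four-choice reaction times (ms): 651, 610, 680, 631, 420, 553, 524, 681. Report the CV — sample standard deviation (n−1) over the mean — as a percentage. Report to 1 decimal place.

n = 8, Σ = 4750, M = 593.7500
Σ(x−M)² = 56695.500; s = √(56695.500/7) = 89.9964
CV = 89.9964 / 593.7500 = 0.15157 = 15.157%

15.2%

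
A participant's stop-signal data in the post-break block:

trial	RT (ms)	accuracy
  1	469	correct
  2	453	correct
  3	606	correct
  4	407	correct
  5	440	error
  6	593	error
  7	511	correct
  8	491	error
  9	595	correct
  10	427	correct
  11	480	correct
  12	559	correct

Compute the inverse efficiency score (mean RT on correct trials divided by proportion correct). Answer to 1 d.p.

Correct trials (n=9): 469, 453, 606, 407, 511, 595, 427, 480, 559
Mean correct RT = 4507/9 = 500.7778 ms
Proportion correct = 9/12
IES = 500.7778 / (9/12) = 667.704 ms

667.7 ms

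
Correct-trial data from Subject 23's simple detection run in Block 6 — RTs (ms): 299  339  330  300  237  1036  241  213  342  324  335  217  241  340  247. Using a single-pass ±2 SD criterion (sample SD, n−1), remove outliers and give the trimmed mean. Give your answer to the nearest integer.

n = 15, ΣRT = 5041, M = 336.067
Σ(x−M)² = 557968.93; s = √(557968.93/14) = 199.637
Cutoffs: 336.067 ± 2·199.637 → [-63.2, 735.3]
Outside: 1036 → excluded.
Retained (n=14): Σ = 4005, mean = 4005/14 = 286.071

286 ms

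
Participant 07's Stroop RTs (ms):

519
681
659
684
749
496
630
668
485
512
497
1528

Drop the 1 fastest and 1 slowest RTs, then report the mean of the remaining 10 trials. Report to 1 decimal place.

Sorted: 485, 496, 497, 512, 519, 630, 659, 668, 681, 684, 749, 1528
Drop lowest 1 (485) and highest 1 (1528)
Remaining (n=10): Σ = 6095, mean = 6095/10 = 609.500

609.5 ms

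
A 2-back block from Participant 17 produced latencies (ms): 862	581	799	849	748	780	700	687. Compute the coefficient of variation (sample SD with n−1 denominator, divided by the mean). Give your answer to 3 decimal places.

n = 8, Σ = 6006, M = 750.7500
Σ(x−M)² = 60675.500; s = √(60675.500/7) = 93.1017
CV = 93.1017 / 750.7500 = 0.12401

0.124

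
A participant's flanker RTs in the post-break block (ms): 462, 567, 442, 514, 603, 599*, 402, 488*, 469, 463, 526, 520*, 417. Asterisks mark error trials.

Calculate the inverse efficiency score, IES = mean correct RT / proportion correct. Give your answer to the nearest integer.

Correct trials (n=10): 462, 567, 442, 514, 603, 402, 469, 463, 526, 417
Mean correct RT = 4865/10 = 486.5000 ms
Proportion correct = 10/13
IES = 486.5000 / (10/13) = 632.450 ms

632 ms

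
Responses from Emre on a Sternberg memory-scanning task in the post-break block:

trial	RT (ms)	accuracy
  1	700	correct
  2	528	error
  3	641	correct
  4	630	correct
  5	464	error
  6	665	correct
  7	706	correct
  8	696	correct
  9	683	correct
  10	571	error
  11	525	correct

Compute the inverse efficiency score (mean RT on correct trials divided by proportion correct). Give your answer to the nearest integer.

Correct trials (n=8): 700, 641, 630, 665, 706, 696, 683, 525
Mean correct RT = 5246/8 = 655.7500 ms
Proportion correct = 8/11
IES = 655.7500 / (8/11) = 901.656 ms

902 ms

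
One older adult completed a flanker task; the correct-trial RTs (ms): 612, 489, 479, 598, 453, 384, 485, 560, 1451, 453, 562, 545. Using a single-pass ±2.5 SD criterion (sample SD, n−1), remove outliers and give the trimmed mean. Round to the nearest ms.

n = 12, ΣRT = 7071, M = 589.250
Σ(x−M)² = 859092.25; s = √(859092.25/11) = 279.463
Cutoffs: 589.250 ± 2.5·279.463 → [-109.4, 1287.9]
Outside: 1451 → excluded.
Retained (n=11): Σ = 5620, mean = 5620/11 = 510.909

511 ms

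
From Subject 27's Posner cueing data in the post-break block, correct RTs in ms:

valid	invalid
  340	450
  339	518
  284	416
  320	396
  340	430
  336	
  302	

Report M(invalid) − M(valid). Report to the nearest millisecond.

M(valid) = 2261/7 = 323.000
M(invalid) = 2210/5 = 442.000
Difference = 442.000 − 323.000 = 119.000 ms

119 ms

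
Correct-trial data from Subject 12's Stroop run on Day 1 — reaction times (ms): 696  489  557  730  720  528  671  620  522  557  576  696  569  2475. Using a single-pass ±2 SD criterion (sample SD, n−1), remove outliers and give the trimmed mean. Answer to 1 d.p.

n = 14, ΣRT = 10406, M = 743.286
Σ(x−M)² = 3312190.86; s = √(3312190.86/13) = 504.761
Cutoffs: 743.286 ± 2·504.761 → [-266.2, 1752.8]
Outside: 2475 → excluded.
Retained (n=13): Σ = 7931, mean = 7931/13 = 610.077

610.1 ms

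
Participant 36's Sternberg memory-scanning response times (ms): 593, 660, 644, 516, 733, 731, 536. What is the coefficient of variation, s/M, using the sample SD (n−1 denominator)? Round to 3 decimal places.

n = 7, Σ = 4413, M = 630.4286
Σ(x−M)² = 45105.714; s = √(45105.714/6) = 86.7042
CV = 86.7042 / 630.4286 = 0.13753

0.138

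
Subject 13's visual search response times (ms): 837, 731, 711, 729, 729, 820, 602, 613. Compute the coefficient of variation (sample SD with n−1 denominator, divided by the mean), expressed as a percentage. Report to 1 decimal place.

11.6%

n = 8, Σ = 5772, M = 721.5000
Σ(x−M)² = 49408.000; s = √(49408.000/7) = 84.0136
CV = 84.0136 / 721.5000 = 0.11644 = 11.644%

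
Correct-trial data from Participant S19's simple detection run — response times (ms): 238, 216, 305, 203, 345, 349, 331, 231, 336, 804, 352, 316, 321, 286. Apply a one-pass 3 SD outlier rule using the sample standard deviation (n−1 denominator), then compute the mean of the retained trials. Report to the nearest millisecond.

295 ms

n = 14, ΣRT = 4633, M = 330.929
Σ(x−M)² = 275998.93; s = √(275998.93/13) = 145.708
Cutoffs: 330.929 ± 3·145.708 → [-106.2, 768.1]
Outside: 804 → excluded.
Retained (n=13): Σ = 3829, mean = 3829/13 = 294.538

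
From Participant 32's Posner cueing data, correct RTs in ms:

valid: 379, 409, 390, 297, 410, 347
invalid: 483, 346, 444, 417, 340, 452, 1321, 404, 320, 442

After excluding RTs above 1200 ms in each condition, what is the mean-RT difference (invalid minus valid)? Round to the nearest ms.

33 ms

invalid: exclude 1321
M(valid) = 2232/6 = 372.000
M(invalid) = 3648/9 = 405.333
Difference = 405.333 − 372.000 = 33.333 ms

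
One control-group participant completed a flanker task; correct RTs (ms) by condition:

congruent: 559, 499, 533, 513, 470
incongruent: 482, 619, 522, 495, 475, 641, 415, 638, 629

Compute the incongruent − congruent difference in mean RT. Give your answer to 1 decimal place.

M(congruent) = 2574/5 = 514.800
M(incongruent) = 4916/9 = 546.222
Difference = 546.222 − 514.800 = 31.422 ms

31.4 ms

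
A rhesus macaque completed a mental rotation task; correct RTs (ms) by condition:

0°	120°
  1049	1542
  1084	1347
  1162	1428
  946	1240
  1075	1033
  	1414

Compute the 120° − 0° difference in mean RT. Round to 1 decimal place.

M(0°) = 5316/5 = 1063.200
M(120°) = 8004/6 = 1334.000
Difference = 1334.000 − 1063.200 = 270.800 ms

270.8 ms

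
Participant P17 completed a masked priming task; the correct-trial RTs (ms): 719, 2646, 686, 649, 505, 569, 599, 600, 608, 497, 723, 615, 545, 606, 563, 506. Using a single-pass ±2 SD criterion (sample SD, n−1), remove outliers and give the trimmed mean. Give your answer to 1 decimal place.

n = 16, ΣRT = 11636, M = 727.250
Σ(x−M)² = 4000273.00; s = √(4000273.00/15) = 516.415
Cutoffs: 727.250 ± 2·516.415 → [-305.6, 1760.1]
Outside: 2646 → excluded.
Retained (n=15): Σ = 8990, mean = 8990/15 = 599.333

599.3 ms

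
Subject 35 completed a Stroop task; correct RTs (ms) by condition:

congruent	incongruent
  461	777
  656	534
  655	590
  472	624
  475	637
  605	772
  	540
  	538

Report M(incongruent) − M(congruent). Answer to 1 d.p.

72.5 ms

M(congruent) = 3324/6 = 554.000
M(incongruent) = 5012/8 = 626.500
Difference = 626.500 − 554.000 = 72.500 ms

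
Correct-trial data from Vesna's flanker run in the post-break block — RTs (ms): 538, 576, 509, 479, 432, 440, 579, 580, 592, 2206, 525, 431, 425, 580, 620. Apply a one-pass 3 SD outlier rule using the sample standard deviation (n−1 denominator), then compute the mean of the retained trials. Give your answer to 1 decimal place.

n = 15, ΣRT = 9512, M = 634.133
Σ(x−M)² = 2709441.73; s = √(2709441.73/14) = 439.922
Cutoffs: 634.133 ± 3·439.922 → [-685.6, 1953.9]
Outside: 2206 → excluded.
Retained (n=14): Σ = 7306, mean = 7306/14 = 521.857

521.9 ms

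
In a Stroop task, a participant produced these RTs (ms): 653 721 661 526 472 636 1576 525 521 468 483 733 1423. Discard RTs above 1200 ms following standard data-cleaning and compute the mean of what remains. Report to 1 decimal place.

Excluded: 1423, 1576
Retained (n=11): Σ = 6399
Mean = 6399/11 = 581.7273

581.7 ms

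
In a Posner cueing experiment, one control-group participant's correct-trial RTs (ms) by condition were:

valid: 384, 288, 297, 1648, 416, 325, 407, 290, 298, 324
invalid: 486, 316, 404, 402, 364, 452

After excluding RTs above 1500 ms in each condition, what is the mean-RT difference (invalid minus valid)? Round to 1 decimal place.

67.4 ms

valid: exclude 1648
M(valid) = 3029/9 = 336.556
M(invalid) = 2424/6 = 404.000
Difference = 404.000 − 336.556 = 67.444 ms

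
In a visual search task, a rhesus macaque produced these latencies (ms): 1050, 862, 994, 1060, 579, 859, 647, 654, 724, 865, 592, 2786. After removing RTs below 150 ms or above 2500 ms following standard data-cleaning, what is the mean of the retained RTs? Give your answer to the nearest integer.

808 ms

Excluded: 2786
Retained (n=11): Σ = 8886
Mean = 8886/11 = 807.8182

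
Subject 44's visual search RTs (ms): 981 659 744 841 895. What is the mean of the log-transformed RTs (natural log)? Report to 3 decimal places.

6.705

ln(RT): 6.8886, 6.4907, 6.6120, 6.7346, 6.7968
Σ ln(RT) = 33.5228
Mean = 33.5228/5 = 6.70455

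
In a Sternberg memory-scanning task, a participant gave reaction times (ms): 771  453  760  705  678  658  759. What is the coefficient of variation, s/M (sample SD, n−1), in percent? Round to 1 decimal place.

16.2%

n = 7, Σ = 4784, M = 683.4286
Σ(x−M)² = 73481.714; s = √(73481.714/6) = 110.6659
CV = 110.6659 / 683.4286 = 0.16193 = 16.193%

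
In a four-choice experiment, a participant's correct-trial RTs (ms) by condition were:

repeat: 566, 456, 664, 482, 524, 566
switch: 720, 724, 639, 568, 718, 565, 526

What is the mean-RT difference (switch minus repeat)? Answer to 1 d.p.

M(repeat) = 3258/6 = 543.000
M(switch) = 4460/7 = 637.143
Difference = 637.143 − 543.000 = 94.143 ms

94.1 ms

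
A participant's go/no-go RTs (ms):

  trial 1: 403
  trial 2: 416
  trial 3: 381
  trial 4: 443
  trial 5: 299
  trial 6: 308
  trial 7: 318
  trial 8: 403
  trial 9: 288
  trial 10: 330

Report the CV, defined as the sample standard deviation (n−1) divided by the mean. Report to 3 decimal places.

n = 10, Σ = 3589, M = 358.9000
Σ(x−M)² = 28424.900; s = √(28424.900/9) = 56.1990
CV = 56.1990 / 358.9000 = 0.15659

0.157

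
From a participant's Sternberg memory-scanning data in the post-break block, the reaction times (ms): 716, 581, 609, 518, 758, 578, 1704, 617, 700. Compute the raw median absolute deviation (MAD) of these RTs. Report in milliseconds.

Sorted: 518, 578, 581, 609, 617, 700, 716, 758, 1704 → median = 617
|x − 617|: 99, 36, 8, 99, 141, 39, 1087, 0, 83
Sorted deviations: 0, 8, 36, 39, 83, 99, 99, 141, 1087 → MAD = 83

83 ms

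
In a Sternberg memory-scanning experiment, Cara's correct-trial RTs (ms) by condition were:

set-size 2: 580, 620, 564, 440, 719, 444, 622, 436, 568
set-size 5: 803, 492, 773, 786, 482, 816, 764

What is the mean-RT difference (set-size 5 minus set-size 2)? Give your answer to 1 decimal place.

M(set-size 2) = 4993/9 = 554.778
M(set-size 5) = 4916/7 = 702.286
Difference = 702.286 − 554.778 = 147.508 ms

147.5 ms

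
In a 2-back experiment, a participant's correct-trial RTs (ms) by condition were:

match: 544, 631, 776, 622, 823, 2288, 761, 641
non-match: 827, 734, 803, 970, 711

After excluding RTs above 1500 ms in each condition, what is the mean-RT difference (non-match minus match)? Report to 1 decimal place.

123.6 ms

match: exclude 2288
M(match) = 4798/7 = 685.429
M(non-match) = 4045/5 = 809.000
Difference = 809.000 − 685.429 = 123.571 ms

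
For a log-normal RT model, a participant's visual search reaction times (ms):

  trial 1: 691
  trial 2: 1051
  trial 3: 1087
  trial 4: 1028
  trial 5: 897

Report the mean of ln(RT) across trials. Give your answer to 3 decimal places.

6.844

ln(RT): 6.5381, 6.9575, 6.9912, 6.9354, 6.7991
Σ ln(RT) = 34.2212
Mean = 34.2212/5 = 6.84425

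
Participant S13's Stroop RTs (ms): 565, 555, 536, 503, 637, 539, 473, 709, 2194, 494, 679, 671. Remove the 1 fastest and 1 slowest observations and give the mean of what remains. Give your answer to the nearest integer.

Sorted: 473, 494, 503, 536, 539, 555, 565, 637, 671, 679, 709, 2194
Drop lowest 1 (473) and highest 1 (2194)
Remaining (n=10): Σ = 5888, mean = 5888/10 = 588.800

589 ms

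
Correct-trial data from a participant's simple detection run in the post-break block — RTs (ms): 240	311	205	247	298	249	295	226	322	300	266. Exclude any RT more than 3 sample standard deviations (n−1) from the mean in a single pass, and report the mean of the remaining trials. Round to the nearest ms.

n = 11, ΣRT = 2959, M = 269.000
Σ(x−M)² = 14730.00; s = √(14730.00/10) = 38.380
Cutoffs: 269.000 ± 3·38.380 → [153.9, 384.1]
No RTs fall outside the cutoffs; all 11 retained. Mean = 2959/11 = 269.000

269 ms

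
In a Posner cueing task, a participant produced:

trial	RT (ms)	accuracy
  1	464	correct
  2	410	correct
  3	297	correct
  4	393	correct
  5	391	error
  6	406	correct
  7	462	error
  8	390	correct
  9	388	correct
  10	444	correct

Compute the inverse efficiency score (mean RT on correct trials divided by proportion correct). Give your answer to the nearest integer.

Correct trials (n=8): 464, 410, 297, 393, 406, 390, 388, 444
Mean correct RT = 3192/8 = 399.0000 ms
Proportion correct = 8/10
IES = 399.0000 / (8/10) = 498.750 ms

499 ms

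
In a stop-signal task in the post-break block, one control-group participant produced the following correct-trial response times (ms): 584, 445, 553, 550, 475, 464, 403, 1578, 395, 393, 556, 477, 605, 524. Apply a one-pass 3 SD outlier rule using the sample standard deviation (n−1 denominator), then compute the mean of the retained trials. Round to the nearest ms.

n = 14, ΣRT = 8002, M = 571.571
Σ(x−M)² = 1154829.43; s = √(1154829.43/13) = 298.049
Cutoffs: 571.571 ± 3·298.049 → [-322.6, 1465.7]
Outside: 1578 → excluded.
Retained (n=13): Σ = 6424, mean = 6424/13 = 494.154

494 ms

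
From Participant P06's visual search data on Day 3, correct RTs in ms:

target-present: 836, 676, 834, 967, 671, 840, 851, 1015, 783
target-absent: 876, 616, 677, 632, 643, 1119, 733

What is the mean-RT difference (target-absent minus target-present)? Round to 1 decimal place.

-73.8 ms

M(target-present) = 7473/9 = 830.333
M(target-absent) = 5296/7 = 756.571
Difference = 756.571 − 830.333 = -73.762 ms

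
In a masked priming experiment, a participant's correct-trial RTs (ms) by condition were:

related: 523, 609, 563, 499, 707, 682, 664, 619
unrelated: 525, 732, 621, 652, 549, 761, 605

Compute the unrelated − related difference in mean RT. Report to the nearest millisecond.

27 ms

M(related) = 4866/8 = 608.250
M(unrelated) = 4445/7 = 635.000
Difference = 635.000 − 608.250 = 26.750 ms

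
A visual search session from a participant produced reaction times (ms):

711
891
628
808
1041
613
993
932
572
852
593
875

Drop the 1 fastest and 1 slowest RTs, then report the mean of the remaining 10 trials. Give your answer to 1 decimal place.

Sorted: 572, 593, 613, 628, 711, 808, 852, 875, 891, 932, 993, 1041
Drop lowest 1 (572) and highest 1 (1041)
Remaining (n=10): Σ = 7896, mean = 7896/10 = 789.600

789.6 ms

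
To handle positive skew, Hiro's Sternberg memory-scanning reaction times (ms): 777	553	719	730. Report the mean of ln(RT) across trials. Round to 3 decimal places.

ln(RT): 6.6554, 6.3154, 6.5779, 6.5930
Σ ln(RT) = 26.1417
Mean = 26.1417/4 = 6.53543

6.535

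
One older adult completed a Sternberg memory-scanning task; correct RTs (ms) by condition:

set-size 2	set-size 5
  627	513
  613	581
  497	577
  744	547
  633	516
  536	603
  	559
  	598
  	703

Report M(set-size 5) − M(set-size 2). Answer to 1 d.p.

-30.9 ms

M(set-size 2) = 3650/6 = 608.333
M(set-size 5) = 5197/9 = 577.444
Difference = 577.444 − 608.333 = -30.889 ms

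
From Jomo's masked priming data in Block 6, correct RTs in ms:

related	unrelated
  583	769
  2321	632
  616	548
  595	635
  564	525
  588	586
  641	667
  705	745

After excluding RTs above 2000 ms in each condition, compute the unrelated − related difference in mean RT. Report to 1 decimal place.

related: exclude 2321
M(related) = 4292/7 = 613.143
M(unrelated) = 5107/8 = 638.375
Difference = 638.375 − 613.143 = 25.232 ms

25.2 ms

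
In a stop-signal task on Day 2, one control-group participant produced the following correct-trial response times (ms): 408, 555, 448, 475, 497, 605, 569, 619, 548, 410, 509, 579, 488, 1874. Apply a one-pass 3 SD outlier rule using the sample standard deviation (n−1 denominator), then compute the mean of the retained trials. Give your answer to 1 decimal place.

516.2 ms

n = 14, ΣRT = 8584, M = 613.143
Σ(x−M)² = 1770301.71; s = √(1770301.71/13) = 369.022
Cutoffs: 613.143 ± 3·369.022 → [-493.9, 1720.2]
Outside: 1874 → excluded.
Retained (n=13): Σ = 6710, mean = 6710/13 = 516.154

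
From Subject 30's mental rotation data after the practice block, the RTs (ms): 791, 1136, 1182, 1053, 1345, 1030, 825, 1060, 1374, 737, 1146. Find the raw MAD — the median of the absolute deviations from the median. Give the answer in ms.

Sorted: 737, 791, 825, 1030, 1053, 1060, 1136, 1146, 1182, 1345, 1374 → median = 1060
|x − 1060|: 269, 76, 122, 7, 285, 30, 235, 0, 314, 323, 86
Sorted deviations: 0, 7, 30, 76, 86, 122, 235, 269, 285, 314, 323 → MAD = 122

122 ms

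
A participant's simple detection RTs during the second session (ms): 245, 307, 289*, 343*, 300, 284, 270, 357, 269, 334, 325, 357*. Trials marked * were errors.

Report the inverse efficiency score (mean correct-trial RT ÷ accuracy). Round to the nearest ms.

Correct trials (n=9): 245, 307, 300, 284, 270, 357, 269, 334, 325
Mean correct RT = 2691/9 = 299.0000 ms
Proportion correct = 9/12
IES = 299.0000 / (9/12) = 398.667 ms

399 ms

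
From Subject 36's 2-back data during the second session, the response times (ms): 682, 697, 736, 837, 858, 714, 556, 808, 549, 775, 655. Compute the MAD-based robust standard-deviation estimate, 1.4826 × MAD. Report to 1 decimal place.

90.4 ms

Sorted: 549, 556, 655, 682, 697, 714, 736, 775, 808, 837, 858 → median = 714
|x − 714| sorted: 0, 17, 22, 32, 59, 61, 94, 123, 144, 158, 165 → MAD = 61
Robust SD ≈ 1.4826 × 61 = 90.439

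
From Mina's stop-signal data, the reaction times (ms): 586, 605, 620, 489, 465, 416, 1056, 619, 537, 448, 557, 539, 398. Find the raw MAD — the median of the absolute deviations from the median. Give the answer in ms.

74 ms

Sorted: 398, 416, 448, 465, 489, 537, 539, 557, 586, 605, 619, 620, 1056 → median = 539
|x − 539|: 47, 66, 81, 50, 74, 123, 517, 80, 2, 91, 18, 0, 141
Sorted deviations: 0, 2, 18, 47, 50, 66, 74, 80, 81, 91, 123, 141, 517 → MAD = 74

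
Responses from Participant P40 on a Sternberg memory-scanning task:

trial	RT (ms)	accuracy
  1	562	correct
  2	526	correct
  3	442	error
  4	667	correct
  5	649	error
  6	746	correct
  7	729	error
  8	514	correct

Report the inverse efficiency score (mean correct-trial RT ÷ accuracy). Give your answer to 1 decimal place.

964.8 ms

Correct trials (n=5): 562, 526, 667, 746, 514
Mean correct RT = 3015/5 = 603.0000 ms
Proportion correct = 5/8
IES = 603.0000 / (5/8) = 964.800 ms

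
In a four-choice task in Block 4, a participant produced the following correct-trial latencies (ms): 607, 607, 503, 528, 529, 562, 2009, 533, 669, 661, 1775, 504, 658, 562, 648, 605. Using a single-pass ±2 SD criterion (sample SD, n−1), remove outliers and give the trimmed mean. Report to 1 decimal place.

n = 16, ΣRT = 11960, M = 747.500
Σ(x−M)² = 3068306.00; s = √(3068306.00/15) = 452.276
Cutoffs: 747.500 ± 2·452.276 → [-157.1, 1652.1]
Outside: 1775, 2009 → excluded.
Retained (n=14): Σ = 8176, mean = 8176/14 = 584.000

584.0 ms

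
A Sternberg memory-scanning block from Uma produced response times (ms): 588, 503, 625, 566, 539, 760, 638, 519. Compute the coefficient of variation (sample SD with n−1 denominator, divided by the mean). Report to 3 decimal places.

0.140

n = 8, Σ = 4738, M = 592.2500
Σ(x−M)² = 48179.500; s = √(48179.500/7) = 82.9626
CV = 82.9626 / 592.2500 = 0.14008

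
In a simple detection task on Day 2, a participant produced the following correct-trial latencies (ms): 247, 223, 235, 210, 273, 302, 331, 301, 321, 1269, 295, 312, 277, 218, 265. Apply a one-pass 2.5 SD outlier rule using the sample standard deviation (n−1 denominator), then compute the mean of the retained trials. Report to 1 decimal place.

n = 15, ΣRT = 5079, M = 338.600
Σ(x−M)² = 948457.60; s = √(948457.60/14) = 260.282
Cutoffs: 338.600 ± 2.5·260.282 → [-312.1, 989.3]
Outside: 1269 → excluded.
Retained (n=14): Σ = 3810, mean = 3810/14 = 272.143

272.1 ms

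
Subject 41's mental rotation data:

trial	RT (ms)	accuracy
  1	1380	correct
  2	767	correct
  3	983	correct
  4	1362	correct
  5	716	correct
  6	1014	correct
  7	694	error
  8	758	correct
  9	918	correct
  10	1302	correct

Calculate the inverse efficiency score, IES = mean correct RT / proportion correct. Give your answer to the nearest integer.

Correct trials (n=9): 1380, 767, 983, 1362, 716, 1014, 758, 918, 1302
Mean correct RT = 9200/9 = 1022.2222 ms
Proportion correct = 9/10
IES = 1022.2222 / (9/10) = 1135.802 ms

1136 ms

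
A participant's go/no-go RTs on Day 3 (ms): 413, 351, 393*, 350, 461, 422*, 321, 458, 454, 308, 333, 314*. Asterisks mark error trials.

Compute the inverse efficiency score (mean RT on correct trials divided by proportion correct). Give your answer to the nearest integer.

Correct trials (n=9): 413, 351, 350, 461, 321, 458, 454, 308, 333
Mean correct RT = 3449/9 = 383.2222 ms
Proportion correct = 9/12
IES = 383.2222 / (9/12) = 510.963 ms

511 ms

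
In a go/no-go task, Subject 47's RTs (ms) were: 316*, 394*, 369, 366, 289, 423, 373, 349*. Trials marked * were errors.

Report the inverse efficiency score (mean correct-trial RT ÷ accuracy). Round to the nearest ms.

Correct trials (n=5): 369, 366, 289, 423, 373
Mean correct RT = 1820/5 = 364.0000 ms
Proportion correct = 5/8
IES = 364.0000 / (5/8) = 582.400 ms

582 ms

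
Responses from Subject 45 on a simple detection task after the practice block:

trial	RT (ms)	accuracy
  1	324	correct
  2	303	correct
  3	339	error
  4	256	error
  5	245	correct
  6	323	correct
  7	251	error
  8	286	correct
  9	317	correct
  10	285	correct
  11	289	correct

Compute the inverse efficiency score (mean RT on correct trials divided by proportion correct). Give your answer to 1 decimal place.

Correct trials (n=8): 324, 303, 245, 323, 286, 317, 285, 289
Mean correct RT = 2372/8 = 296.5000 ms
Proportion correct = 8/11
IES = 296.5000 / (8/11) = 407.688 ms

407.7 ms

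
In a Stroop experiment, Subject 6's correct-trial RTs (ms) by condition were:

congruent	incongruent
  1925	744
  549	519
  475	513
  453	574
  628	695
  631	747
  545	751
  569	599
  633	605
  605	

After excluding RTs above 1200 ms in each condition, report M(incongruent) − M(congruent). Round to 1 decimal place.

73.2 ms

congruent: exclude 1925
M(congruent) = 5088/9 = 565.333
M(incongruent) = 5747/9 = 638.556
Difference = 638.556 − 565.333 = 73.222 ms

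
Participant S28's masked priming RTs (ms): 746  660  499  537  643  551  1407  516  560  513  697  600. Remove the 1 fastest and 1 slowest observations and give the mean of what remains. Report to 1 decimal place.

Sorted: 499, 513, 516, 537, 551, 560, 600, 643, 660, 697, 746, 1407
Drop lowest 1 (499) and highest 1 (1407)
Remaining (n=10): Σ = 6023, mean = 6023/10 = 602.300

602.3 ms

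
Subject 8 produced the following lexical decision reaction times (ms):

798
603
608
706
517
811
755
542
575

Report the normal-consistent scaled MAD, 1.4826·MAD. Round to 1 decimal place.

134.9 ms

Sorted: 517, 542, 575, 603, 608, 706, 755, 798, 811 → median = 608
|x − 608| sorted: 0, 5, 33, 66, 91, 98, 147, 190, 203 → MAD = 91
Robust SD ≈ 1.4826 × 91 = 134.917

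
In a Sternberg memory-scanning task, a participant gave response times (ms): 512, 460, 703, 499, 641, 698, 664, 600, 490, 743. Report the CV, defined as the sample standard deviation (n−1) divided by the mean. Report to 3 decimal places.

n = 10, Σ = 6010, M = 601.0000
Σ(x−M)² = 96074.000; s = √(96074.000/9) = 103.3194
CV = 103.3194 / 601.0000 = 0.17191

0.172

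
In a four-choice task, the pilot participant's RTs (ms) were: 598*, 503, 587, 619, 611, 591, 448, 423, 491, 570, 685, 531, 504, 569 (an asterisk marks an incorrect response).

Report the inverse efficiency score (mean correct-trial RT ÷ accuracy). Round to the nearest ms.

591 ms

Correct trials (n=13): 503, 587, 619, 611, 591, 448, 423, 491, 570, 685, 531, 504, 569
Mean correct RT = 7132/13 = 548.6154 ms
Proportion correct = 13/14
IES = 548.6154 / (13/14) = 590.817 ms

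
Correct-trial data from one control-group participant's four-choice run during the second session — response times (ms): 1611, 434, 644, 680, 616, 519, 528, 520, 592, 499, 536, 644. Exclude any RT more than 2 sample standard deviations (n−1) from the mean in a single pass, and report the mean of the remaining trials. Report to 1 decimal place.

564.7 ms

n = 12, ΣRT = 7823, M = 651.917
Σ(x−M)² = 1060366.92; s = √(1060366.92/11) = 310.479
Cutoffs: 651.917 ± 2·310.479 → [31.0, 1272.9]
Outside: 1611 → excluded.
Retained (n=11): Σ = 6212, mean = 6212/11 = 564.727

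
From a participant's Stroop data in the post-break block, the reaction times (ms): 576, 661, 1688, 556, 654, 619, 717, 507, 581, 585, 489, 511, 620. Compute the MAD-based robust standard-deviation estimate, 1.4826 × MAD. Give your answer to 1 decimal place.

102.3 ms

Sorted: 489, 507, 511, 556, 576, 581, 585, 619, 620, 654, 661, 717, 1688 → median = 585
|x − 585| sorted: 0, 4, 9, 29, 34, 35, 69, 74, 76, 78, 96, 132, 1103 → MAD = 69
Robust SD ≈ 1.4826 × 69 = 102.299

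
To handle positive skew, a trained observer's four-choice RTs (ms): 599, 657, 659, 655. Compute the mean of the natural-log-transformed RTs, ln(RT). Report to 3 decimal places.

6.465

ln(RT): 6.3953, 6.4877, 6.4907, 6.4846
Σ ln(RT) = 25.8583
Mean = 25.8583/4 = 6.46458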